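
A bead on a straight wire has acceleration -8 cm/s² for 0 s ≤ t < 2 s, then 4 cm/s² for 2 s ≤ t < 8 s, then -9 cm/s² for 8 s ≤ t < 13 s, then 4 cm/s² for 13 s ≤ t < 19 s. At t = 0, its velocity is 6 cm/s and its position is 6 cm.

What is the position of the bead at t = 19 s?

On each constant-a segment, Δv = aΔt and Δx = v₀Δt + ½aΔt²; chain segment to segment.
0–2 s: v starts 6 cm/s; Δx = 6·2 + ½·-8·2² = -4 cm; v ends -10 cm/s.
2–8 s: v starts -10 cm/s; Δx = -10·6 + ½·4·6² = 12 cm; v ends 14 cm/s.
8–13 s: v starts 14 cm/s; Δx = 14·5 + ½·-9·5² = -42.5 cm; v ends -31 cm/s.
13–19 s: v starts -31 cm/s; Δx = -31·6 + ½·4·6² = -114 cm; v ends -7 cm/s.
x(19) = 6 + Σ Δx = -142.5 cm.

-142.5 cm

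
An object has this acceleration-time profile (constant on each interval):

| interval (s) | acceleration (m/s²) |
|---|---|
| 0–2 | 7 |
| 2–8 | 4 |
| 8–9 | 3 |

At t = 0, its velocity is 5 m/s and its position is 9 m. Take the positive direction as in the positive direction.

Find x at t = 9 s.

263.5 m

On each constant-a segment, Δv = aΔt and Δx = v₀Δt + ½aΔt²; chain segment to segment.
0–2 s: v starts 5 m/s; Δx = 5·2 + ½·7·2² = 24 m; v ends 19 m/s.
2–8 s: v starts 19 m/s; Δx = 19·6 + ½·4·6² = 186 m; v ends 43 m/s.
8–9 s: v starts 43 m/s; Δx = 43·1 + ½·3·1² = 44.5 m; v ends 46 m/s.
x(9) = 9 + Σ Δx = 263.5 m.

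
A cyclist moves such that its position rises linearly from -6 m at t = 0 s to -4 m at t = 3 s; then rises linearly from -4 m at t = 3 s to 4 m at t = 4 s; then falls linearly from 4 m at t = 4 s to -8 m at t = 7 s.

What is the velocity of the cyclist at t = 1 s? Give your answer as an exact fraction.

2/3 m/s

Velocity is the slope of the x-t graph on 0–3 s: (-4 − -6)/(3 − 0) = 2/3 m/s.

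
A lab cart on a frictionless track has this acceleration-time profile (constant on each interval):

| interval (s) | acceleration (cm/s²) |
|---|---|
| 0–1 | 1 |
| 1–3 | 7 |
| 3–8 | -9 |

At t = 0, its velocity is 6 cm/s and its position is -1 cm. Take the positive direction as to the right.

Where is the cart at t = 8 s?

On each constant-a segment, Δv = aΔt and Δx = v₀Δt + ½aΔt²; chain segment to segment.
0–1 s: v starts 6 cm/s; Δx = 6·1 + ½·1·1² = 6.5 cm; v ends 7 cm/s.
1–3 s: v starts 7 cm/s; Δx = 7·2 + ½·7·2² = 28 cm; v ends 21 cm/s.
3–8 s: v starts 21 cm/s; Δx = 21·5 + ½·-9·5² = -7.5 cm; v ends -24 cm/s.
x(8) = -1 + Σ Δx = 26 cm.

26 cm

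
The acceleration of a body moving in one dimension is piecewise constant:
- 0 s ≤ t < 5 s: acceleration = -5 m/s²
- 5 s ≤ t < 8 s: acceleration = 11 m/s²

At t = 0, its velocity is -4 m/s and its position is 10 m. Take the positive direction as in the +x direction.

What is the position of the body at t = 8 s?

On each constant-a segment, Δv = aΔt and Δx = v₀Δt + ½aΔt²; chain segment to segment.
0–5 s: v starts -4 m/s; Δx = -4·5 + ½·-5·5² = -82.5 m; v ends -29 m/s.
5–8 s: v starts -29 m/s; Δx = -29·3 + ½·11·3² = -37.5 m; v ends 4 m/s.
x(8) = 10 + Σ Δx = -110 m.

-110 m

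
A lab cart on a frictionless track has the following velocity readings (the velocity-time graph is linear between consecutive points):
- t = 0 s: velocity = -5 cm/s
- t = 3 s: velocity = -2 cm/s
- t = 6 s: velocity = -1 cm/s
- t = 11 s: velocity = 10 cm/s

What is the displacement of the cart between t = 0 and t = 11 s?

7.5 cm

Net displacement equals the area under the velocity-time graph (areas below the axis count negative).
0–3 s: ½(-5 + -2)(3) = -10.5 cm
3–6 s: ½(-2 + -1)(3) = -4.5 cm
6–11 s: ½(-1 + 10)(5) = 22.5 cm
Net displacement = 7.5 cm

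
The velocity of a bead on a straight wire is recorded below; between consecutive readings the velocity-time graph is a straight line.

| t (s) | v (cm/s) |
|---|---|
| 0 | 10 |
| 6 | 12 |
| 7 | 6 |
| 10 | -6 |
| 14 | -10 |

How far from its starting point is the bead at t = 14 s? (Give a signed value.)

Net displacement equals the area under the velocity-time graph (areas below the axis count negative).
0–6 s: ½(10 + 12)(6) = 66 cm
6–7 s: ½(12 + 6)(1) = 9 cm
7–10 s: ½(6 + -6)(3) = 0 cm
10–14 s: ½(-6 + -10)(4) = -32 cm
Net displacement = 43 cm

43 cm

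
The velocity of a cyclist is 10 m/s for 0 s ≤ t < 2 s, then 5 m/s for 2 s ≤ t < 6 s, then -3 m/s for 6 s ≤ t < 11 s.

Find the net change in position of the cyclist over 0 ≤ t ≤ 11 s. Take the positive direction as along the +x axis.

25 m

Displacement is the signed area under the v-t curve.
0–2 s: 10 × 2 = 20 m
2–6 s: 5 × 4 = 20 m
6–11 s: -3 × 5 = -15 m
Net displacement = 25 m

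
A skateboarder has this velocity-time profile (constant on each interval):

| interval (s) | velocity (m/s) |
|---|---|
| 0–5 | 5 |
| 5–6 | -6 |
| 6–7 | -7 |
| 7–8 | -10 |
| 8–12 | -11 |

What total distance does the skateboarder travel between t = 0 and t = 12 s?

92 m

Distance (not displacement) is the total path length: add the absolute areas under v-t.
0–5 s: |5| × 5 = 25 m
5–6 s: |-6| × 1 = 6 m
6–7 s: |-7| × 1 = 7 m
7–8 s: |-10| × 1 = 10 m
8–12 s: |-11| × 4 = 44 m
Total distance = 92 m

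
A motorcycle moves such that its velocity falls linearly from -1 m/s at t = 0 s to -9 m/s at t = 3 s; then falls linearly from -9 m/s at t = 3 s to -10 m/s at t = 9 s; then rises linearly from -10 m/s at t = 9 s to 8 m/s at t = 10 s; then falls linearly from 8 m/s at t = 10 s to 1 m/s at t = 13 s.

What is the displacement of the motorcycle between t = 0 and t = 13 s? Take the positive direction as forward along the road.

Net displacement equals the area under the velocity-time graph (areas below the axis count negative).
0–3 s: ½(-1 + -9)(3) = -15 m
3–9 s: ½(-9 + -10)(6) = -57 m
9–10 s: ½(-10 + 8)(1) = -1 m
10–13 s: ½(8 + 1)(3) = 13.5 m
Net displacement = -59.5 m

-59.5 m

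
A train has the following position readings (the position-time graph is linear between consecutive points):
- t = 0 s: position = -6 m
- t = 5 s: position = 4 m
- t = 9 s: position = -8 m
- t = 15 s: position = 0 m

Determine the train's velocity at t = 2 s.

2 m/s

Velocity is the slope of the x-t graph on 0–5 s: (4 − -6)/(5 − 0) = 2 m/s.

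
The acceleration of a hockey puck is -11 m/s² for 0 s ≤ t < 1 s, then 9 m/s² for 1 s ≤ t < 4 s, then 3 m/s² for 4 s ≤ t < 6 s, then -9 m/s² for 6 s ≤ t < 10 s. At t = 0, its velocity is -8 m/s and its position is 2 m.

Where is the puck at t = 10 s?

-22 m

On each constant-a segment, Δv = aΔt and Δx = v₀Δt + ½aΔt²; chain segment to segment.
0–1 s: v starts -8 m/s; Δx = -8·1 + ½·-11·1² = -13.5 m; v ends -19 m/s.
1–4 s: v starts -19 m/s; Δx = -19·3 + ½·9·3² = -16.5 m; v ends 8 m/s.
4–6 s: v starts 8 m/s; Δx = 8·2 + ½·3·2² = 22 m; v ends 14 m/s.
6–10 s: v starts 14 m/s; Δx = 14·4 + ½·-9·4² = -16 m; v ends -22 m/s.
x(10) = 2 + Σ Δx = -22 m.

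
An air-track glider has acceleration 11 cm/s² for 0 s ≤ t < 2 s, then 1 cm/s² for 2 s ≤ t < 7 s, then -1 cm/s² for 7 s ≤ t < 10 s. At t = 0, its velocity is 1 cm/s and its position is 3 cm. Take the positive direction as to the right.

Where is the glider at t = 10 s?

234 cm

On each constant-a segment, Δv = aΔt and Δx = v₀Δt + ½aΔt²; chain segment to segment.
0–2 s: v starts 1 cm/s; Δx = 1·2 + ½·11·2² = 24 cm; v ends 23 cm/s.
2–7 s: v starts 23 cm/s; Δx = 23·5 + ½·1·5² = 127.5 cm; v ends 28 cm/s.
7–10 s: v starts 28 cm/s; Δx = 28·3 + ½·-1·3² = 79.5 cm; v ends 25 cm/s.
x(10) = 3 + Σ Δx = 234 cm.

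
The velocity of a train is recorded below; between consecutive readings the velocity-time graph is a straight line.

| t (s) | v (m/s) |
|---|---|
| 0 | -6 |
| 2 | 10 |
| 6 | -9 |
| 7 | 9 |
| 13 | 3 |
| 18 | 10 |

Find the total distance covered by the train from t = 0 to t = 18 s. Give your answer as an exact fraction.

3821/38 m

Distance (not displacement) is the total path length: add the absolute areas under v-t.
0–2 s: v = 0 at t = 0.75 s; triangle areas 2.25 + 6.25 = 8.5 m
2–6 s: v = 0 at t = 78/19 s; triangle areas 200/19 + 162/19 = 362/19 m
6–7 s: v = 0 at t = 6.5 s; triangle areas 2.25 + 2.25 = 4.5 m
7–13 s: |½(9 + 3)(6)| = 36 m
13–18 s: |½(3 + 10)(5)| = 32.5 m
Total distance = 3821/38 m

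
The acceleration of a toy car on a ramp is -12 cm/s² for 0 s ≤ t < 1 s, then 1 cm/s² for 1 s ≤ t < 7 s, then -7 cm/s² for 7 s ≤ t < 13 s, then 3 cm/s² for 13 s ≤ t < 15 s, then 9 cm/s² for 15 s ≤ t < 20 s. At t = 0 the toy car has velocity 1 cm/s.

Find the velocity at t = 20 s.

Δv equals the area under the a-t graph; then v = v₀ + Δv.
0–1 s: -12 × 1 = -12 cm/s
1–7 s: 1 × 6 = 6 cm/s
7–13 s: -7 × 6 = -42 cm/s
13–15 s: 3 × 2 = 6 cm/s
15–20 s: 9 × 5 = 45 cm/s
Δv = 3 cm/s, so v(20) = 1 + (3) = 4 cm/s.

4 cm/s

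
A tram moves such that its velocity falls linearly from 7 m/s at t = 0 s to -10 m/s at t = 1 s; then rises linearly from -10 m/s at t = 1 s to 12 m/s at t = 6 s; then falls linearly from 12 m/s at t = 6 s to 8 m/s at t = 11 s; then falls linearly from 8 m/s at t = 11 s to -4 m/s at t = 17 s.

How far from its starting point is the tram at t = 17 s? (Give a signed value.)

Net displacement equals the area under the velocity-time graph (areas below the axis count negative).
0–1 s: ½(7 + -10)(1) = -1.5 m
1–6 s: ½(-10 + 12)(5) = 5 m
6–11 s: ½(12 + 8)(5) = 50 m
11–17 s: ½(8 + -4)(6) = 12 m
Net displacement = 65.5 m

65.5 m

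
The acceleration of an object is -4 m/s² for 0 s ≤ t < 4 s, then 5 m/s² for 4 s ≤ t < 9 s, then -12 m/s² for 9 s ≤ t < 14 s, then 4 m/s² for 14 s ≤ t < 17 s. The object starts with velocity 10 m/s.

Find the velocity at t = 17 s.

Δv equals the area under the a-t graph; then v = v₀ + Δv.
0–4 s: -4 × 4 = -16 m/s
4–9 s: 5 × 5 = 25 m/s
9–14 s: -12 × 5 = -60 m/s
14–17 s: 4 × 3 = 12 m/s
Δv = -39 m/s, so v(17) = 10 + (-39) = -29 m/s.

-29 m/s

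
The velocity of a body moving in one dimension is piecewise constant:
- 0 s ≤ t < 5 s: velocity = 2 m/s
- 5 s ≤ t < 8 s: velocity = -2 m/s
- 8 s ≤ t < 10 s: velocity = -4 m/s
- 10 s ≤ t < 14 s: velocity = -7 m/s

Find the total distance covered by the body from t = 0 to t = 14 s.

52 m

Distance (not displacement) is the total path length: add the absolute areas under v-t.
0–5 s: |2| × 5 = 10 m
5–8 s: |-2| × 3 = 6 m
8–10 s: |-4| × 2 = 8 m
10–14 s: |-7| × 4 = 28 m
Total distance = 52 m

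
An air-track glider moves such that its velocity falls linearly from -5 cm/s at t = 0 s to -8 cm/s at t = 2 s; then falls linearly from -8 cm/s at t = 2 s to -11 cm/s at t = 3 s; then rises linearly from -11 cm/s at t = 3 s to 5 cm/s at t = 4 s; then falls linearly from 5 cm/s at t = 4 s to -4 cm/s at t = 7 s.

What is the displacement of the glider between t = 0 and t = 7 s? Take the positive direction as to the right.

Displacement is the signed area under the v-t curve.
0–2 s: ½(-5 + -8)(2) = -13 cm
2–3 s: ½(-8 + -11)(1) = -9.5 cm
3–4 s: ½(-11 + 5)(1) = -3 cm
4–7 s: ½(5 + -4)(3) = 1.5 cm
Net displacement = -24 cm

-24 cm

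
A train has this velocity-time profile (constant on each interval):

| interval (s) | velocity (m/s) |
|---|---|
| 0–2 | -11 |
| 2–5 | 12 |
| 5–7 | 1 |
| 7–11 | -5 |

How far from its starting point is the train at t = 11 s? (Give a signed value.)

-4 m

Displacement is the signed area under the v-t curve.
0–2 s: -11 × 2 = -22 m
2–5 s: 12 × 3 = 36 m
5–7 s: 1 × 2 = 2 m
7–11 s: -5 × 4 = -20 m
Net displacement = -4 m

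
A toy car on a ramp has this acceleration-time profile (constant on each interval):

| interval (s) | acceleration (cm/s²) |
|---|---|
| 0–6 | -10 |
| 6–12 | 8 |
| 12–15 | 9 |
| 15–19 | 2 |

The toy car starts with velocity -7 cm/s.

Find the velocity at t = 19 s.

16 cm/s

Δv equals the area under the a-t graph; then v = v₀ + Δv.
0–6 s: -10 × 6 = -60 cm/s
6–12 s: 8 × 6 = 48 cm/s
12–15 s: 9 × 3 = 27 cm/s
15–19 s: 2 × 4 = 8 cm/s
Δv = 23 cm/s, so v(19) = -7 + (23) = 16 cm/s.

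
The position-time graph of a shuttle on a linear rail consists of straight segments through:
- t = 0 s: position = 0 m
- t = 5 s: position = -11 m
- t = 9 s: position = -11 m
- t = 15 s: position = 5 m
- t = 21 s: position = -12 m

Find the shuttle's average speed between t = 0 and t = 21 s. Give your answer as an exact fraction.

Average speed = (total path length)/(elapsed time); on a piecewise-linear x-t graph the path length is Σ|Δx|.
0–5 s: |Δx| = |-11 − 0| = 11 m
5–9 s: |Δx| = |-11 − -11| = 0 m
9–15 s: |Δx| = |5 − -11| = 16 m
15–21 s: |Δx| = |-12 − 5| = 17 m
Total path = 44 m; average speed = 44/21 = 44/21 m/s.

44/21 m/s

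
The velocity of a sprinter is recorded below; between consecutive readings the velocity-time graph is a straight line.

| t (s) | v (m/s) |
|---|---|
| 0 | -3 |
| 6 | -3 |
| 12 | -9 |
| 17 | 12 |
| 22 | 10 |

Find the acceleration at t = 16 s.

4.2 m/s²

Acceleration is the slope of the v-t graph on 12–17 s: (12 − -9)/(17 − 12) = 4.2 m/s².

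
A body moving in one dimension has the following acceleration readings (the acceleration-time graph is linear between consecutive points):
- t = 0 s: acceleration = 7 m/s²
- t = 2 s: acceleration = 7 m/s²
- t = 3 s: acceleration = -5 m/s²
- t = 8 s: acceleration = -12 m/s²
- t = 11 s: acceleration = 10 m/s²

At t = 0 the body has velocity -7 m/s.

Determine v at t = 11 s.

Δv equals the area under the a-t graph; then v = v₀ + Δv.
0–2 s: 7 × 2 = 14 m/s
2–3 s: ½(7 + -5)(1) = 1 m/s
3–8 s: ½(-5 + -12)(5) = -42.5 m/s
8–11 s: ½(-12 + 10)(3) = -3 m/s
Δv = -30.5 m/s, so v(11) = -7 + (-30.5) = -37.5 m/s.

-37.5 m/s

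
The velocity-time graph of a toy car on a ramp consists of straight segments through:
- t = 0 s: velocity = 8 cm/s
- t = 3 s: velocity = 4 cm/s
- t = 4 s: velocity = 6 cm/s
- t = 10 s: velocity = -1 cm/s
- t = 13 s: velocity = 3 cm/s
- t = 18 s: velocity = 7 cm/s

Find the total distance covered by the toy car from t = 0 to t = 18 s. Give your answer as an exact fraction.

1893/28 cm

Total distance travelled is ∫|v| dt — sum the magnitudes of each area piece.
0–3 s: |½(8 + 4)(3)| = 18 cm
3–4 s: |½(4 + 6)(1)| = 5 cm
4–10 s: v = 0 at t = 64/7 s; triangle areas 108/7 + 3/7 = 111/7 cm
10–13 s: v = 0 at t = 10.75 s; triangle areas 0.375 + 3.375 = 3.75 cm
13–18 s: |½(3 + 7)(5)| = 25 cm
Total distance = 1893/28 cm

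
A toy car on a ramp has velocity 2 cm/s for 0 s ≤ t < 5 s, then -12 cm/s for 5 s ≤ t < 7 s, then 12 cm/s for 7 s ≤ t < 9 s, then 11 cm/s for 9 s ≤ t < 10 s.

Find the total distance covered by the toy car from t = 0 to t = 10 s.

69 cm

Total distance travelled is ∫|v| dt — sum the magnitudes of each area piece.
0–5 s: |2| × 5 = 10 cm
5–7 s: |-12| × 2 = 24 cm
7–9 s: |12| × 2 = 24 cm
9–10 s: |11| × 1 = 11 cm
Total distance = 69 cm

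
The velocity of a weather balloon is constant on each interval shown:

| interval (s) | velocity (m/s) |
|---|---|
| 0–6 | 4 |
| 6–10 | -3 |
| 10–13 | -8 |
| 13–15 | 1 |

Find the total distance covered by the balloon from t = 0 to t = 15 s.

62 m

Total distance travelled is ∫|v| dt — sum the magnitudes of each area piece.
0–6 s: |4| × 6 = 24 m
6–10 s: |-3| × 4 = 12 m
10–13 s: |-8| × 3 = 24 m
13–15 s: |1| × 2 = 2 m
Total distance = 62 m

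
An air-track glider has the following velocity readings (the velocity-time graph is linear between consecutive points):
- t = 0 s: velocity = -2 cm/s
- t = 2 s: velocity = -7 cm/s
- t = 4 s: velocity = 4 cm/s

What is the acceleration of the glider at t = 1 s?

-2.5 cm/s²

Acceleration is the slope of the v-t graph on 0–2 s: (-7 − -2)/(2 − 0) = -2.5 cm/s².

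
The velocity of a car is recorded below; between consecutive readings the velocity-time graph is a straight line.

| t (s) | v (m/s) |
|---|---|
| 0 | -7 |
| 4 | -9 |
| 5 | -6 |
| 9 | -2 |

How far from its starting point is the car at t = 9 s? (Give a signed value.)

-55.5 m

Displacement is the signed area under the v-t curve.
0–4 s: ½(-7 + -9)(4) = -32 m
4–5 s: ½(-9 + -6)(1) = -7.5 m
5–9 s: ½(-6 + -2)(4) = -16 m
Net displacement = -55.5 m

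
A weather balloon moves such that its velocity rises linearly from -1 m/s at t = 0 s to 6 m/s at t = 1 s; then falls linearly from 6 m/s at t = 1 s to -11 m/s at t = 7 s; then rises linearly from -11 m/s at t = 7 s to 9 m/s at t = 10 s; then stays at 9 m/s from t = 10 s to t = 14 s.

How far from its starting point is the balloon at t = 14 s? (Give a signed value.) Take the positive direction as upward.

Net displacement equals the area under the velocity-time graph (areas below the axis count negative).
0–1 s: ½(-1 + 6)(1) = 2.5 m
1–7 s: ½(6 + -11)(6) = -15 m
7–10 s: ½(-11 + 9)(3) = -3 m
10–14 s: 9 × 4 = 36 m
Net displacement = 20.5 m

20.5 m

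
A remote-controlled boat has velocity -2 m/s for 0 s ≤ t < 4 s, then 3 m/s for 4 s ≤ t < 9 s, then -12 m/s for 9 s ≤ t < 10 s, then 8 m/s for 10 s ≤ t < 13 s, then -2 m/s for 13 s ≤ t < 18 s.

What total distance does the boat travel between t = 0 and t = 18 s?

69 m

Distance (not displacement) is the total path length: add the absolute areas under v-t.
0–4 s: |-2| × 4 = 8 m
4–9 s: |3| × 5 = 15 m
9–10 s: |-12| × 1 = 12 m
10–13 s: |8| × 3 = 24 m
13–18 s: |-2| × 5 = 10 m
Total distance = 69 m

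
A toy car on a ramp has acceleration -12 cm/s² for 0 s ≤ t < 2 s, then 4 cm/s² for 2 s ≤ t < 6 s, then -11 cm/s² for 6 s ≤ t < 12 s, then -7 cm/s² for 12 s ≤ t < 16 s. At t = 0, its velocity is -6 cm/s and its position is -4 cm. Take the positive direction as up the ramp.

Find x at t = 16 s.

-786 cm

On each constant-a segment, Δv = aΔt and Δx = v₀Δt + ½aΔt²; chain segment to segment.
0–2 s: v starts -6 cm/s; Δx = -6·2 + ½·-12·2² = -36 cm; v ends -30 cm/s.
2–6 s: v starts -30 cm/s; Δx = -30·4 + ½·4·4² = -88 cm; v ends -14 cm/s.
6–12 s: v starts -14 cm/s; Δx = -14·6 + ½·-11·6² = -282 cm; v ends -80 cm/s.
12–16 s: v starts -80 cm/s; Δx = -80·4 + ½·-7·4² = -376 cm; v ends -108 cm/s.
x(16) = -4 + Σ Δx = -786 cm.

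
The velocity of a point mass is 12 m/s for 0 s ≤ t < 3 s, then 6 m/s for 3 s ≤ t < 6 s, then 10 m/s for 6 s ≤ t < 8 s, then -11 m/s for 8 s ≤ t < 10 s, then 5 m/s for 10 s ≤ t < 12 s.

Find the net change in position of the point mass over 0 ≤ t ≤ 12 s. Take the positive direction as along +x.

62 m

Displacement is the signed area under the v-t curve.
0–3 s: 12 × 3 = 36 m
3–6 s: 6 × 3 = 18 m
6–8 s: 10 × 2 = 20 m
8–10 s: -11 × 2 = -22 m
10–12 s: 5 × 2 = 10 m
Net displacement = 62 m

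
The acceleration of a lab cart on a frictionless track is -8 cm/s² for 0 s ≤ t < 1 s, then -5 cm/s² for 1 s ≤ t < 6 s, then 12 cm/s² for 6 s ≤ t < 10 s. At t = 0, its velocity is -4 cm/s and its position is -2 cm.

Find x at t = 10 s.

On each constant-a segment, Δv = aΔt and Δx = v₀Δt + ½aΔt²; chain segment to segment.
0–1 s: v starts -4 cm/s; Δx = -4·1 + ½·-8·1² = -8 cm; v ends -12 cm/s.
1–6 s: v starts -12 cm/s; Δx = -12·5 + ½·-5·5² = -122.5 cm; v ends -37 cm/s.
6–10 s: v starts -37 cm/s; Δx = -37·4 + ½·12·4² = -52 cm; v ends 11 cm/s.
x(10) = -2 + Σ Δx = -184.5 cm.

-184.5 cm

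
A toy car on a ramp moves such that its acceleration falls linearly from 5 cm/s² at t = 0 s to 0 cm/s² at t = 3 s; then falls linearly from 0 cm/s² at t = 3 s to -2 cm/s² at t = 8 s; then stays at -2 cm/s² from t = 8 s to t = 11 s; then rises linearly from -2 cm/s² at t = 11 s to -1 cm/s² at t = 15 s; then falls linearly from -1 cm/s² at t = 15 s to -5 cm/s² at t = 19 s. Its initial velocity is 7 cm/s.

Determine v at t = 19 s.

Δv equals the area under the a-t graph; then v = v₀ + Δv.
0–3 s: ½(5 + 0)(3) = 7.5 cm/s
3–8 s: ½(0 + -2)(5) = -5 cm/s
8–11 s: -2 × 3 = -6 cm/s
11–15 s: ½(-2 + -1)(4) = -6 cm/s
15–19 s: ½(-1 + -5)(4) = -12 cm/s
Δv = -21.5 cm/s, so v(19) = 7 + (-21.5) = -14.5 cm/s.

-14.5 cm/s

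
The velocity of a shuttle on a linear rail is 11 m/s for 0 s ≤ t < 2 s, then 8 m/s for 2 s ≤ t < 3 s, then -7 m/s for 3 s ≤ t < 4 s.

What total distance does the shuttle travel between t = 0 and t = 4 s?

37 m

Total distance travelled is ∫|v| dt — sum the magnitudes of each area piece.
0–2 s: |11| × 2 = 22 m
2–3 s: |8| × 1 = 8 m
3–4 s: |-7| × 1 = 7 m
Total distance = 37 m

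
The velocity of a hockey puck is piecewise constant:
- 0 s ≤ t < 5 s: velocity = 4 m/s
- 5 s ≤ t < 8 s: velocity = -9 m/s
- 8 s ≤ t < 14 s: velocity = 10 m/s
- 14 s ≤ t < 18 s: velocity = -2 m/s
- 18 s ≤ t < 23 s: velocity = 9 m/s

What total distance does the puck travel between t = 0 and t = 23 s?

Distance (not displacement) is the total path length: add the absolute areas under v-t.
0–5 s: |4| × 5 = 20 m
5–8 s: |-9| × 3 = 27 m
8–14 s: |10| × 6 = 60 m
14–18 s: |-2| × 4 = 8 m
18–23 s: |9| × 5 = 45 m
Total distance = 160 m

160 m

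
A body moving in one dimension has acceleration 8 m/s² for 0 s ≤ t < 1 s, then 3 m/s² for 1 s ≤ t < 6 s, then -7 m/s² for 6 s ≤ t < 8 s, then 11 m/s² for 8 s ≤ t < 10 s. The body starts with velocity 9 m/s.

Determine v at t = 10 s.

40 m/s

Δv equals the area under the a-t graph; then v = v₀ + Δv.
0–1 s: 8 × 1 = 8 m/s
1–6 s: 3 × 5 = 15 m/s
6–8 s: -7 × 2 = -14 m/s
8–10 s: 11 × 2 = 22 m/s
Δv = 31 m/s, so v(10) = 9 + (31) = 40 m/s.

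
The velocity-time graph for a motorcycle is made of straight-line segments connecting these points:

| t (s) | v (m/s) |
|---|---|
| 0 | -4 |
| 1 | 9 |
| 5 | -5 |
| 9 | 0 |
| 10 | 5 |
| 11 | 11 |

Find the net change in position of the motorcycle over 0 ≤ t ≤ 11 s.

11 m

Net displacement equals the area under the velocity-time graph (areas below the axis count negative).
0–1 s: ½(-4 + 9)(1) = 2.5 m
1–5 s: ½(9 + -5)(4) = 8 m
5–9 s: ½(-5 + 0)(4) = -10 m
9–10 s: ½(0 + 5)(1) = 2.5 m
10–11 s: ½(5 + 11)(1) = 8 m
Net displacement = 11 m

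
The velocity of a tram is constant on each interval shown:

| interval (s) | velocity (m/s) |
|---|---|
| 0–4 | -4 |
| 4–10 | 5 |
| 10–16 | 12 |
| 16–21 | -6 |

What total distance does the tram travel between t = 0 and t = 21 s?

Total distance travelled is ∫|v| dt — sum the magnitudes of each area piece.
0–4 s: |-4| × 4 = 16 m
4–10 s: |5| × 6 = 30 m
10–16 s: |12| × 6 = 72 m
16–21 s: |-6| × 5 = 30 m
Total distance = 148 m

148 m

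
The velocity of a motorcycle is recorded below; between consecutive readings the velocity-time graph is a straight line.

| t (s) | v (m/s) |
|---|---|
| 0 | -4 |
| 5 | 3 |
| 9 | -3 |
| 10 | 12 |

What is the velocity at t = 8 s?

On 5–9 s the graph is linear from 3 to -3 m/s: v(8) = 3 + (-3 − 3)·(8 − 5)/(9 − 5) = -1.5 m/s.

-1.5 m/s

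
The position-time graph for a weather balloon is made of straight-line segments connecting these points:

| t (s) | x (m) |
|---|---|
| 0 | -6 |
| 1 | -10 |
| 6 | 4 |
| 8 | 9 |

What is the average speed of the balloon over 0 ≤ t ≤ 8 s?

Average speed = (total path length)/(elapsed time); on a piecewise-linear x-t graph the path length is Σ|Δx|.
0–1 s: |Δx| = |-10 − -6| = 4 m
1–6 s: |Δx| = |4 − -10| = 14 m
6–8 s: |Δx| = |9 − 4| = 5 m
Total path = 23 m; average speed = 23/8 = 2.875 m/s.

2.875 m/s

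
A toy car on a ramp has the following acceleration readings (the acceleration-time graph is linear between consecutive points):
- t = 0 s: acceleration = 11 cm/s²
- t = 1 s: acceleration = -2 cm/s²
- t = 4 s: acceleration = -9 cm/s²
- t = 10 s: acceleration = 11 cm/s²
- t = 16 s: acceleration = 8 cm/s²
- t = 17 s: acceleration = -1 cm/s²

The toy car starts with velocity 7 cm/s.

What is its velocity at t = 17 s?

61.5 cm/s

Δv equals the area under the a-t graph; then v = v₀ + Δv.
0–1 s: ½(11 + -2)(1) = 4.5 cm/s
1–4 s: ½(-2 + -9)(3) = -16.5 cm/s
4–10 s: ½(-9 + 11)(6) = 6 cm/s
10–16 s: ½(11 + 8)(6) = 57 cm/s
16–17 s: ½(8 + -1)(1) = 3.5 cm/s
Δv = 54.5 cm/s, so v(17) = 7 + (54.5) = 61.5 cm/s.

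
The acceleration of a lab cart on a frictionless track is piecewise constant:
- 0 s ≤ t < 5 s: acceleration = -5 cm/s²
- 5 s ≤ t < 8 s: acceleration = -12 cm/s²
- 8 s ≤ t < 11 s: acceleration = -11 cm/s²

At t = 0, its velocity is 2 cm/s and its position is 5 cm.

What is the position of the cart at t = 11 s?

-397 cm

On each constant-a segment, Δv = aΔt and Δx = v₀Δt + ½aΔt²; chain segment to segment.
0–5 s: v starts 2 cm/s; Δx = 2·5 + ½·-5·5² = -52.5 cm; v ends -23 cm/s.
5–8 s: v starts -23 cm/s; Δx = -23·3 + ½·-12·3² = -123 cm; v ends -59 cm/s.
8–11 s: v starts -59 cm/s; Δx = -59·3 + ½·-11·3² = -226.5 cm; v ends -92 cm/s.
x(11) = 5 + Σ Δx = -397 cm.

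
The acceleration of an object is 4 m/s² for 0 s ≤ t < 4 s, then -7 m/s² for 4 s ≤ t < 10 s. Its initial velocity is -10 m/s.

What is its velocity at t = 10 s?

Δv equals the area under the a-t graph; then v = v₀ + Δv.
0–4 s: 4 × 4 = 16 m/s
4–10 s: -7 × 6 = -42 m/s
Δv = -26 m/s, so v(10) = -10 + (-26) = -36 m/s.

-36 m/s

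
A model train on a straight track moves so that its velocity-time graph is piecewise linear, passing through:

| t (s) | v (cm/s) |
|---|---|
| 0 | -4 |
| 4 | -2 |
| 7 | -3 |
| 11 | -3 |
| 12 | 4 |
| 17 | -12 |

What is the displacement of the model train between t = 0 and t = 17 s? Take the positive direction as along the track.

-51 cm

Displacement is the signed area under the v-t curve.
0–4 s: ½(-4 + -2)(4) = -12 cm
4–7 s: ½(-2 + -3)(3) = -7.5 cm
7–11 s: -3 × 4 = -12 cm
11–12 s: ½(-3 + 4)(1) = 0.5 cm
12–17 s: ½(4 + -12)(5) = -20 cm
Net displacement = -51 cm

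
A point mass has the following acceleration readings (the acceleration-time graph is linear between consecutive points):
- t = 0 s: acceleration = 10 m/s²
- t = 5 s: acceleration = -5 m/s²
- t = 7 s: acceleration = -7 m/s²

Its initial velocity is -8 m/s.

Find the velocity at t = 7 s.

Δv equals the area under the a-t graph; then v = v₀ + Δv.
0–5 s: ½(10 + -5)(5) = 12.5 m/s
5–7 s: ½(-5 + -7)(2) = -12 m/s
Δv = 0.5 m/s, so v(7) = -8 + (0.5) = -7.5 m/s.

-7.5 m/s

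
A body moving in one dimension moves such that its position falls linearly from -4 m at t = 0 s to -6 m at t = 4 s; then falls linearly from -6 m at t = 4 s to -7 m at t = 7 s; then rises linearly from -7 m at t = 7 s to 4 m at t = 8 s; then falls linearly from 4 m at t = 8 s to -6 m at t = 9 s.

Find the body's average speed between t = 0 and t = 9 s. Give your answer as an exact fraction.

Average speed = (total path length)/(elapsed time); on a piecewise-linear x-t graph the path length is Σ|Δx|.
0–4 s: |Δx| = |-6 − -4| = 2 m
4–7 s: |Δx| = |-7 − -6| = 1 m
7–8 s: |Δx| = |4 − -7| = 11 m
8–9 s: |Δx| = |-6 − 4| = 10 m
Total path = 24 m; average speed = 24/9 = 8/3 m/s.

8/3 m/s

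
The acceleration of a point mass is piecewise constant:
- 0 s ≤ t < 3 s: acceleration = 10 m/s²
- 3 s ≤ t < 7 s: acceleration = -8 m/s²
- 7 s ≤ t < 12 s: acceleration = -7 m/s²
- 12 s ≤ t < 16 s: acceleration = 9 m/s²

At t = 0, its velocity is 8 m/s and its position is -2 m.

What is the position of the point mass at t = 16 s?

On each constant-a segment, Δv = aΔt and Δx = v₀Δt + ½aΔt²; chain segment to segment.
0–3 s: v starts 8 m/s; Δx = 8·3 + ½·10·3² = 69 m; v ends 38 m/s.
3–7 s: v starts 38 m/s; Δx = 38·4 + ½·-8·4² = 88 m; v ends 6 m/s.
7–12 s: v starts 6 m/s; Δx = 6·5 + ½·-7·5² = -57.5 m; v ends -29 m/s.
12–16 s: v starts -29 m/s; Δx = -29·4 + ½·9·4² = -44 m; v ends 7 m/s.
x(16) = -2 + Σ Δx = 53.5 m.

53.5 m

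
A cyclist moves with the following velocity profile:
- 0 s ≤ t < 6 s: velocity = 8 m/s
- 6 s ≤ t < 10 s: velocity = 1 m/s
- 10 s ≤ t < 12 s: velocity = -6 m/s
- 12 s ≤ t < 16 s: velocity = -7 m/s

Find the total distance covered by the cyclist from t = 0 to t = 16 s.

Distance (not displacement) is the total path length: add the absolute areas under v-t.
0–6 s: |8| × 6 = 48 m
6–10 s: |1| × 4 = 4 m
10–12 s: |-6| × 2 = 12 m
12–16 s: |-7| × 4 = 28 m
Total distance = 92 m

92 m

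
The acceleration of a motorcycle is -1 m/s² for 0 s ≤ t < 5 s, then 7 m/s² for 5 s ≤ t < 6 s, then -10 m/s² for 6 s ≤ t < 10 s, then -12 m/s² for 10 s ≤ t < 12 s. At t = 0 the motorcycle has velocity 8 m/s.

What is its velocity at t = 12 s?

Δv equals the area under the a-t graph; then v = v₀ + Δv.
0–5 s: -1 × 5 = -5 m/s
5–6 s: 7 × 1 = 7 m/s
6–10 s: -10 × 4 = -40 m/s
10–12 s: -12 × 2 = -24 m/s
Δv = -62 m/s, so v(12) = 8 + (-62) = -54 m/s.

-54 m/s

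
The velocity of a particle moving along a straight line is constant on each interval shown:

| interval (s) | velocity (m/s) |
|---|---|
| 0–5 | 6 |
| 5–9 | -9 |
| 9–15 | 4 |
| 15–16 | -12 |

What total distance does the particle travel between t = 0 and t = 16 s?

102 m

Distance (not displacement) is the total path length: add the absolute areas under v-t.
0–5 s: |6| × 5 = 30 m
5–9 s: |-9| × 4 = 36 m
9–15 s: |4| × 6 = 24 m
15–16 s: |-12| × 1 = 12 m
Total distance = 102 m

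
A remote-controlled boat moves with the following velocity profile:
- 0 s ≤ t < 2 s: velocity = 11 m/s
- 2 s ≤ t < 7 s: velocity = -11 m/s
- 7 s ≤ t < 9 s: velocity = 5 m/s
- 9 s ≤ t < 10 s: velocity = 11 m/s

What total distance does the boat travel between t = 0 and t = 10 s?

Distance (not displacement) is the total path length: add the absolute areas under v-t.
0–2 s: |11| × 2 = 22 m
2–7 s: |-11| × 5 = 55 m
7–9 s: |5| × 2 = 10 m
9–10 s: |11| × 1 = 11 m
Total distance = 98 m

98 m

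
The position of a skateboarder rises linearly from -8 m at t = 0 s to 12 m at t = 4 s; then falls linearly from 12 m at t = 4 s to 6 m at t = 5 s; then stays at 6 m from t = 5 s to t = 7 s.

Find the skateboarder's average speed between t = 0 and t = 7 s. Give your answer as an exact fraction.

Average speed = (total path length)/(elapsed time); on a piecewise-linear x-t graph the path length is Σ|Δx|.
0–4 s: |Δx| = |12 − -8| = 20 m
4–5 s: |Δx| = |6 − 12| = 6 m
5–7 s: |Δx| = |6 − 6| = 0 m
Total path = 26 m; average speed = 26/7 = 26/7 m/s.

26/7 m/s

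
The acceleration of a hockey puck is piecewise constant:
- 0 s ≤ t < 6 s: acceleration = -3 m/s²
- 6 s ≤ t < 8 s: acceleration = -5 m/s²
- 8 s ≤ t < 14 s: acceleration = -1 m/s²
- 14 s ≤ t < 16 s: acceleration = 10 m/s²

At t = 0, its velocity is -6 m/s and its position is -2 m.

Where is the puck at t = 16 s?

-432 m

On each constant-a segment, Δv = aΔt and Δx = v₀Δt + ½aΔt²; chain segment to segment.
0–6 s: v starts -6 m/s; Δx = -6·6 + ½·-3·6² = -90 m; v ends -24 m/s.
6–8 s: v starts -24 m/s; Δx = -24·2 + ½·-5·2² = -58 m; v ends -34 m/s.
8–14 s: v starts -34 m/s; Δx = -34·6 + ½·-1·6² = -222 m; v ends -40 m/s.
14–16 s: v starts -40 m/s; Δx = -40·2 + ½·10·2² = -60 m; v ends -20 m/s.
x(16) = -2 + Σ Δx = -432 m.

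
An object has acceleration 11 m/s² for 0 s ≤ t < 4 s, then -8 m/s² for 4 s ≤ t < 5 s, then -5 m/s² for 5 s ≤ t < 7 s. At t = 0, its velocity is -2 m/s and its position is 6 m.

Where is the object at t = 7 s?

On each constant-a segment, Δv = aΔt and Δx = v₀Δt + ½aΔt²; chain segment to segment.
0–4 s: v starts -2 m/s; Δx = -2·4 + ½·11·4² = 80 m; v ends 42 m/s.
4–5 s: v starts 42 m/s; Δx = 42·1 + ½·-8·1² = 38 m; v ends 34 m/s.
5–7 s: v starts 34 m/s; Δx = 34·2 + ½·-5·2² = 58 m; v ends 24 m/s.
x(7) = 6 + Σ Δx = 182 m.

182 m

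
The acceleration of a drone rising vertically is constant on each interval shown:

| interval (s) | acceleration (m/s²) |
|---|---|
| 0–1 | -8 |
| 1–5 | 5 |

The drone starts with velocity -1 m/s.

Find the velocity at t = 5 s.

11 m/s

Δv equals the area under the a-t graph; then v = v₀ + Δv.
0–1 s: -8 × 1 = -8 m/s
1–5 s: 5 × 4 = 20 m/s
Δv = 12 m/s, so v(5) = -1 + (12) = 11 m/s.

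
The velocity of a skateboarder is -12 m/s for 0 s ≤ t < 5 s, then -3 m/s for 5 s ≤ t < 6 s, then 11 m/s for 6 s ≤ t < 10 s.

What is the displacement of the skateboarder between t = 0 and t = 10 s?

Net displacement equals the area under the velocity-time graph (areas below the axis count negative).
0–5 s: -12 × 5 = -60 m
5–6 s: -3 × 1 = -3 m
6–10 s: 11 × 4 = 44 m
Net displacement = -19 m

-19 m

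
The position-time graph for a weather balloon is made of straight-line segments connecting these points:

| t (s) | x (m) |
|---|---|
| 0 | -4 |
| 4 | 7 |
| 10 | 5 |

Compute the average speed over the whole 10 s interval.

Average speed = (total path length)/(elapsed time); on a piecewise-linear x-t graph the path length is Σ|Δx|.
0–4 s: |Δx| = |7 − -4| = 11 m
4–10 s: |Δx| = |5 − 7| = 2 m
Total path = 13 m; average speed = 13/10 = 1.3 m/s.

1.3 m/s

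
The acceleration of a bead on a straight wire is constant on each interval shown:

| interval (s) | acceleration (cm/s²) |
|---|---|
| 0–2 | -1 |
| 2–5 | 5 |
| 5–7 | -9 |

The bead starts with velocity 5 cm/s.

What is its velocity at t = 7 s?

0 cm/s

Δv equals the area under the a-t graph; then v = v₀ + Δv.
0–2 s: -1 × 2 = -2 cm/s
2–5 s: 5 × 3 = 15 cm/s
5–7 s: -9 × 2 = -18 cm/s
Δv = -5 cm/s, so v(7) = 5 + (-5) = 0 cm/s.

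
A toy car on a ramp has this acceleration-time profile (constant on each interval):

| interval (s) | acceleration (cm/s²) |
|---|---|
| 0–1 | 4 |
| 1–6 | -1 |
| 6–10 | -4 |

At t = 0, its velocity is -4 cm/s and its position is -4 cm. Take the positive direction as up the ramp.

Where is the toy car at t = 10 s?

-70.5 cm

On each constant-a segment, Δv = aΔt and Δx = v₀Δt + ½aΔt²; chain segment to segment.
0–1 s: v starts -4 cm/s; Δx = -4·1 + ½·4·1² = -2 cm; v ends 0 cm/s.
1–6 s: v starts 0 cm/s; Δx = 0·5 + ½·-1·5² = -12.5 cm; v ends -5 cm/s.
6–10 s: v starts -5 cm/s; Δx = -5·4 + ½·-4·4² = -52 cm; v ends -21 cm/s.
x(10) = -4 + Σ Δx = -70.5 cm.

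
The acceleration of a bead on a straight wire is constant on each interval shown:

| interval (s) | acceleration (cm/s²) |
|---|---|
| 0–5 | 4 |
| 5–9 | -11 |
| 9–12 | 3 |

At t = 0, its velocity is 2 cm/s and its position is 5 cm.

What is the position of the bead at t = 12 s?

On each constant-a segment, Δv = aΔt and Δx = v₀Δt + ½aΔt²; chain segment to segment.
0–5 s: v starts 2 cm/s; Δx = 2·5 + ½·4·5² = 60 cm; v ends 22 cm/s.
5–9 s: v starts 22 cm/s; Δx = 22·4 + ½·-11·4² = 0 cm; v ends -22 cm/s.
9–12 s: v starts -22 cm/s; Δx = -22·3 + ½·3·3² = -52.5 cm; v ends -13 cm/s.
x(12) = 5 + Σ Δx = 12.5 cm.

12.5 cm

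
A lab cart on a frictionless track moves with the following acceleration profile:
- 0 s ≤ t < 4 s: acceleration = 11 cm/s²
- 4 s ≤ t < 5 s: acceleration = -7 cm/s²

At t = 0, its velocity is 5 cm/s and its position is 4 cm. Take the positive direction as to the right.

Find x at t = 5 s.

On each constant-a segment, Δv = aΔt and Δx = v₀Δt + ½aΔt²; chain segment to segment.
0–4 s: v starts 5 cm/s; Δx = 5·4 + ½·11·4² = 108 cm; v ends 49 cm/s.
4–5 s: v starts 49 cm/s; Δx = 49·1 + ½·-7·1² = 45.5 cm; v ends 42 cm/s.
x(5) = 4 + Σ Δx = 157.5 cm.

157.5 cm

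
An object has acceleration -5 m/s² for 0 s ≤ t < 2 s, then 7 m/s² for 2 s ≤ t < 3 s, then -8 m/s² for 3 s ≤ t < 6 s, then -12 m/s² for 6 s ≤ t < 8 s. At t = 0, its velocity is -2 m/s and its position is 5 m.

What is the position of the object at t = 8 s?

On each constant-a segment, Δv = aΔt and Δx = v₀Δt + ½aΔt²; chain segment to segment.
0–2 s: v starts -2 m/s; Δx = -2·2 + ½·-5·2² = -14 m; v ends -12 m/s.
2–3 s: v starts -12 m/s; Δx = -12·1 + ½·7·1² = -8.5 m; v ends -5 m/s.
3–6 s: v starts -5 m/s; Δx = -5·3 + ½·-8·3² = -51 m; v ends -29 m/s.
6–8 s: v starts -29 m/s; Δx = -29·2 + ½·-12·2² = -82 m; v ends -53 m/s.
x(8) = 5 + Σ Δx = -150.5 m.

-150.5 m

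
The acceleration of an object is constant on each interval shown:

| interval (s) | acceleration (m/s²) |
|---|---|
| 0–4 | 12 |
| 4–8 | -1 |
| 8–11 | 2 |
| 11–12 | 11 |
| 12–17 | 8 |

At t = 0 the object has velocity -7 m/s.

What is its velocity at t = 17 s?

94 m/s

Δv equals the area under the a-t graph; then v = v₀ + Δv.
0–4 s: 12 × 4 = 48 m/s
4–8 s: -1 × 4 = -4 m/s
8–11 s: 2 × 3 = 6 m/s
11–12 s: 11 × 1 = 11 m/s
12–17 s: 8 × 5 = 40 m/s
Δv = 101 m/s, so v(17) = -7 + (101) = 94 m/s.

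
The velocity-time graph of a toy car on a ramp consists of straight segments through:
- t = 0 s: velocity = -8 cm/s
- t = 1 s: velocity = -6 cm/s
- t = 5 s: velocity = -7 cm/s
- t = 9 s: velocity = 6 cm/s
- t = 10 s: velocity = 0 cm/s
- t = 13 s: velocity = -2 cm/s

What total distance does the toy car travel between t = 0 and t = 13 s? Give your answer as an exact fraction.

Total distance travelled is ∫|v| dt — sum the magnitudes of each area piece.
0–1 s: |½(-8 + -6)(1)| = 7 cm
1–5 s: |½(-6 + -7)(4)| = 26 cm
5–9 s: v = 0 at t = 93/13 s; triangle areas 98/13 + 72/13 = 170/13 cm
9–10 s: |½(6 + 0)(1)| = 3 cm
10–13 s: |½(0 + -2)(3)| = 3 cm
Total distance = 677/13 cm

677/13 cm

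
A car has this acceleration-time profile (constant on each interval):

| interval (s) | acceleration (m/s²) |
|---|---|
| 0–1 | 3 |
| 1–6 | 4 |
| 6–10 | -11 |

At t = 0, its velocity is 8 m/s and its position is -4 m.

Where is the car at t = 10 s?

146.5 m

On each constant-a segment, Δv = aΔt and Δx = v₀Δt + ½aΔt²; chain segment to segment.
0–1 s: v starts 8 m/s; Δx = 8·1 + ½·3·1² = 9.5 m; v ends 11 m/s.
1–6 s: v starts 11 m/s; Δx = 11·5 + ½·4·5² = 105 m; v ends 31 m/s.
6–10 s: v starts 31 m/s; Δx = 31·4 + ½·-11·4² = 36 m; v ends -13 m/s.
x(10) = -4 + Σ Δx = 146.5 m.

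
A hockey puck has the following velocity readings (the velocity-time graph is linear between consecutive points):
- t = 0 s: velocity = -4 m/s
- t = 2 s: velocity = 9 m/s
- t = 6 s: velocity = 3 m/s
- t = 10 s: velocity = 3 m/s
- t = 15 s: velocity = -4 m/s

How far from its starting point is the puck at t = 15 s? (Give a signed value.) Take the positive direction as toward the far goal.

Net displacement equals the area under the velocity-time graph (areas below the axis count negative).
0–2 s: ½(-4 + 9)(2) = 5 m
2–6 s: ½(9 + 3)(4) = 24 m
6–10 s: 3 × 4 = 12 m
10–15 s: ½(3 + -4)(5) = -2.5 m
Net displacement = 38.5 m

38.5 m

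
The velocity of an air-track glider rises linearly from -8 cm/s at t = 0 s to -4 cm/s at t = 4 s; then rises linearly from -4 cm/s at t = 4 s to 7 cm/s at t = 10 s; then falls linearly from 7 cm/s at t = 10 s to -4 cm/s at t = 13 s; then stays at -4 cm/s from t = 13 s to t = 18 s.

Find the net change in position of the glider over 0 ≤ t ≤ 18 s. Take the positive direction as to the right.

Displacement is the signed area under the v-t curve.
0–4 s: ½(-8 + -4)(4) = -24 cm
4–10 s: ½(-4 + 7)(6) = 9 cm
10–13 s: ½(7 + -4)(3) = 4.5 cm
13–18 s: -4 × 5 = -20 cm
Net displacement = -30.5 cm

-30.5 cm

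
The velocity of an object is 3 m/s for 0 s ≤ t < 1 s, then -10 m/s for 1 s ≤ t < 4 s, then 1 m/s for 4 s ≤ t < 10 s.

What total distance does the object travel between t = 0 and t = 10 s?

Distance (not displacement) is the total path length: add the absolute areas under v-t.
0–1 s: |3| × 1 = 3 m
1–4 s: |-10| × 3 = 30 m
4–10 s: |1| × 6 = 6 m
Total distance = 39 m

39 m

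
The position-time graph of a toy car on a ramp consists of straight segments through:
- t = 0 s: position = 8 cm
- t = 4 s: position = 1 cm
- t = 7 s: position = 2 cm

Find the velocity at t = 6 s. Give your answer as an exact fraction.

Velocity is the slope of the x-t graph on 4–7 s: (2 − 1)/(7 − 4) = 1/3 cm/s.

1/3 cm/s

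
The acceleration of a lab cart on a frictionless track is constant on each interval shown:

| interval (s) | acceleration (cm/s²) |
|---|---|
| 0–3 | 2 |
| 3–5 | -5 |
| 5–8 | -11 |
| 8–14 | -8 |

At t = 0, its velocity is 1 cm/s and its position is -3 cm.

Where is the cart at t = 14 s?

On each constant-a segment, Δv = aΔt and Δx = v₀Δt + ½aΔt²; chain segment to segment.
0–3 s: v starts 1 cm/s; Δx = 1·3 + ½·2·3² = 12 cm; v ends 7 cm/s.
3–5 s: v starts 7 cm/s; Δx = 7·2 + ½·-5·2² = 4 cm; v ends -3 cm/s.
5–8 s: v starts -3 cm/s; Δx = -3·3 + ½·-11·3² = -58.5 cm; v ends -36 cm/s.
8–14 s: v starts -36 cm/s; Δx = -36·6 + ½·-8·6² = -360 cm; v ends -84 cm/s.
x(14) = -3 + Σ Δx = -405.5 cm.

-405.5 cm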